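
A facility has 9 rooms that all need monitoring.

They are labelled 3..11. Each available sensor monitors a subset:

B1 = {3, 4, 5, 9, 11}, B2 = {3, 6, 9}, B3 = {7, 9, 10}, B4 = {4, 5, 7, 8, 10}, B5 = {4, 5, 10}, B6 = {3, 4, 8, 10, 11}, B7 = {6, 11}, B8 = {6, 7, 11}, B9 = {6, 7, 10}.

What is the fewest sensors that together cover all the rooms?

Take {B1, B6, B9}. Their union is {3, 4, 5, 6, 7, 8, 9, 10, 11}, which is all 9 rooms.
No 2 of the 9 sensors cover everything (all 36 combinations miss at least one room), so 3 is optimal.

3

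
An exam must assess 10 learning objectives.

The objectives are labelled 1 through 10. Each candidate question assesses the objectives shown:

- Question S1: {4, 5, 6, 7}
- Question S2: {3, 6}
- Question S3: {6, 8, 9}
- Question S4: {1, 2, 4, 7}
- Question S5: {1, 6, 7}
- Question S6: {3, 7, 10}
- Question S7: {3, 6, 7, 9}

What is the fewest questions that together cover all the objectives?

4

S1 and S3 and S4 and S6 together: S1 ∪ S3 ∪ S4 ∪ S6 = {1, 2, 3, 4, 5, 6, 7, 8, 9, 10} — every objective is covered.
Only S1 contains 5, so S1 is forced; the remaining 6 objectives need at least 3 more questions (each remaining question adds at most 2) — so at least 4 questions are needed, and 4 is optimal.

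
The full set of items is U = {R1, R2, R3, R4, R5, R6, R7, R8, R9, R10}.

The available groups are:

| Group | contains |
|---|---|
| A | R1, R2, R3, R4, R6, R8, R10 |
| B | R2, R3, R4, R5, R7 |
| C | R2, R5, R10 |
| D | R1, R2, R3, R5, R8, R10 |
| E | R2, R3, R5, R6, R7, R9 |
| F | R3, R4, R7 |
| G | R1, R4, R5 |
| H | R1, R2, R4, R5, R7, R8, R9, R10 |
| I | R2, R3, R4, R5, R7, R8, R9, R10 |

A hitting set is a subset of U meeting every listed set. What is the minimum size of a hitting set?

2

Take T = {R3, R5}. Each listed group contains at least one of these, so T is a hitting set of size 2.
The groups C, F are pairwise disjoint, so any hitting set needs a separate item for each — at least 2. Hence 2 is optimal.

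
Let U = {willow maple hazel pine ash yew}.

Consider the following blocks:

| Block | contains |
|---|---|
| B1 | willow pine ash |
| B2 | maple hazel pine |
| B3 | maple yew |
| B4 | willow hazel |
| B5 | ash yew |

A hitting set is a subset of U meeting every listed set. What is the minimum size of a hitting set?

H = {hazel, ash, yew} meets every block (each contains at least one member of H), and |H| = 3.
No choice of 2 points meets every block, so 3 is the minimum.

3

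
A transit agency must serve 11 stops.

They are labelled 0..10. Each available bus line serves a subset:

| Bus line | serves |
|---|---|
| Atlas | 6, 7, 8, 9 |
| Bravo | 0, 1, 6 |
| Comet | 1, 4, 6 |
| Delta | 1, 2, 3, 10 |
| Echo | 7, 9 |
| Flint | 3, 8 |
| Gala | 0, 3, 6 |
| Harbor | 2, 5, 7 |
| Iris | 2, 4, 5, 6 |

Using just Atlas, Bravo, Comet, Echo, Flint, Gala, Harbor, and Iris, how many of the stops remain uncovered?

1

Union of Atlas, Bravo, Comet, Echo, Flint, Gala, Harbor, Iris = {0, 1, 2, 3, 4, 5, 6, 7, 8, 9}.
Not covered: 10 — 1 stop.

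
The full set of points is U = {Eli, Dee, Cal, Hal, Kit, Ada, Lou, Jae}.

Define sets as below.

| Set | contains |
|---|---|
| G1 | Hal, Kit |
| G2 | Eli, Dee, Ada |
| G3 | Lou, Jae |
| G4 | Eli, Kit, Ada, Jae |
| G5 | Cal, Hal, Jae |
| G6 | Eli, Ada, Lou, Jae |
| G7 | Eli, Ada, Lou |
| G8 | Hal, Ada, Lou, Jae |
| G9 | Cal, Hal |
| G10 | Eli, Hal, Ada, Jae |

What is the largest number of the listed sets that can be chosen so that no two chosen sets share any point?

G2, G3, G9 are pairwise disjoint (G2={Eli,Dee,Ada}; G3={Lou,Jae}; G9={Cal,Hal}).
Every remaining set overlaps one of these, and no 4 of the listed sets are pairwise disjoint, so 3 is the maximum.

3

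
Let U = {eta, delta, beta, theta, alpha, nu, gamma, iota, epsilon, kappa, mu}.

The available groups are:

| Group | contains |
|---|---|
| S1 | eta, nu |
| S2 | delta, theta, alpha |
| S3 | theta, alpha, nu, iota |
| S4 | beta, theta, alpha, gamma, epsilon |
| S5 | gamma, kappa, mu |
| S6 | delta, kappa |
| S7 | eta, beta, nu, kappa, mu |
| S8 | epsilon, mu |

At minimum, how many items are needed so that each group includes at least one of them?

4

H = {delta, nu, epsilon, mu} meets every group (each contains at least one member of H), and |H| = 4.
No choice of 3 items meets every group, so 4 is the minimum.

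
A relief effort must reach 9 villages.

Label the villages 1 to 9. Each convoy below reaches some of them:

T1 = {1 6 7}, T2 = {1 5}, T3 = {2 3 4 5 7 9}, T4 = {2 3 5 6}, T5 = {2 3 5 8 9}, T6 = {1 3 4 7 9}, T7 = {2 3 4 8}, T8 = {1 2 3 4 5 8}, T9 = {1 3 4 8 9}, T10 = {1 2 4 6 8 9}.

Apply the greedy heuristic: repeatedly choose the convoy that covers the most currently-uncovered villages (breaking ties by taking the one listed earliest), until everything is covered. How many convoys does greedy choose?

Greedy: pick T3 (covers 6 new) → pick T10 (covers 3 new). Total picks: 2.

2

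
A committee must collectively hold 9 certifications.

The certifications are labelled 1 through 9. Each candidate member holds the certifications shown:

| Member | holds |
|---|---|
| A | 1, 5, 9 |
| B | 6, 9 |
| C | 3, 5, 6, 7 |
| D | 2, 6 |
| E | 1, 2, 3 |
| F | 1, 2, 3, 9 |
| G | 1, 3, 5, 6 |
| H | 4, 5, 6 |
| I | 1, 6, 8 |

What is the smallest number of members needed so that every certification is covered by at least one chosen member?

4

C and F and H and I together: C ∪ F ∪ H ∪ I = {1, 2, 3, 4, 5, 6, 7, 8, 9} — every certification is covered.
No 3 of the 9 members cover everything (all 84 combinations miss at least one certification), so 4 is optimal.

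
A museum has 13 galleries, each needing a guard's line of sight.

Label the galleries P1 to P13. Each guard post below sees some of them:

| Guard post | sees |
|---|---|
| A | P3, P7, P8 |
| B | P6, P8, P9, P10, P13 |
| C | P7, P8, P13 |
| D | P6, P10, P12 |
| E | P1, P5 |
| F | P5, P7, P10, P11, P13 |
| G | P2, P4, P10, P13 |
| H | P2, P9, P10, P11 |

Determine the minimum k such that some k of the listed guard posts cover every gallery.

5

Take {A, D, E, G, H}. Their union is {P1, P2, P3, P4, P5, P6, P7, P8, P9, P10, P11, P12, P13}, which is all 13 galleries.
No 4 of the 8 guard posts cover everything (all 70 combinations miss at least one gallery), so 5 is optimal.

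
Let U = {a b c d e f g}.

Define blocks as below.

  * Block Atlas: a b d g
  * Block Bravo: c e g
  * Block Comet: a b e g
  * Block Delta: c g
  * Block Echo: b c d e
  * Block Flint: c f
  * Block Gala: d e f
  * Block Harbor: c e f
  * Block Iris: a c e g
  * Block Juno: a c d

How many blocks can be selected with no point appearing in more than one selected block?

Delta, Gala are pairwise disjoint (Delta={c,g}; Gala={d,e,f}).
Every remaining block overlaps one of these, and no 3 of the listed blocks are pairwise disjoint, so 2 is the maximum.

2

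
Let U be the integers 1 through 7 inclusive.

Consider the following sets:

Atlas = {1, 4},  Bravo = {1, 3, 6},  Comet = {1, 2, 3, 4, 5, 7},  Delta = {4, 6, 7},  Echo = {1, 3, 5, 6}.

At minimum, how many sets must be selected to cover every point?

Comet and Delta cover everything between them: the union {1, 2, 3, 4, 5, 6, 7} is all of U.
No single set has all 7 points (the largest, Comet, has 6), so 2 is optimal.

2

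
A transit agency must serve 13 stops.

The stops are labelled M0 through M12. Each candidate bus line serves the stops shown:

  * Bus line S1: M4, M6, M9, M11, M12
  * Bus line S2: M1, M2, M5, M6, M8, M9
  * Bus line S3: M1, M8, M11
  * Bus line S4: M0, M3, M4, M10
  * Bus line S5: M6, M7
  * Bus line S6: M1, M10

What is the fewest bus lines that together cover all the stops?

S1 and S2 and S4 and S5 together: S1 ∪ S2 ∪ S4 ∪ S5 = {M0, M1, M2, M3, M4, M5, M6, M7, M8, M9, M10, M11, M12} — every stop is covered.
Only S5 contains M7, so S5 is forced; the remaining 11 stops need at least 3 more bus lines (each remaining bus line adds at most 5) — so at least 4 bus lines are needed, and 4 is optimal.

4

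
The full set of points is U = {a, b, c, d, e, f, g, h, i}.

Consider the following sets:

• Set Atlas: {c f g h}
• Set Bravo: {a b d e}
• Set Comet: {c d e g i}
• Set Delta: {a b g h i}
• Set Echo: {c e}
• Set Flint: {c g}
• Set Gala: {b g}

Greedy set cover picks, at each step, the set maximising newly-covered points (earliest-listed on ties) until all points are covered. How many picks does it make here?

Greedy: pick Comet (covers 5 new) → pick Delta (covers 3 new) → pick Atlas (covers 1 new). Total picks: 3.

3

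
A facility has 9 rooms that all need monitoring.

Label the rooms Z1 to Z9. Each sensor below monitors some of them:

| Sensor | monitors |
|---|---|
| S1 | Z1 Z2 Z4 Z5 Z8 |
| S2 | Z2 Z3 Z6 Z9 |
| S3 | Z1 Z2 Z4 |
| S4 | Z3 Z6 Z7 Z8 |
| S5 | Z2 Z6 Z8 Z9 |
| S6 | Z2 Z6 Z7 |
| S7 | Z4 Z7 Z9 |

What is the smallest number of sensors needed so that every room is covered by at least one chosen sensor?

3

Take {S1, S2, S4}. Their union is {Z1, Z2, Z3, Z4, Z5, Z6, Z7, Z8, Z9}, which is all 9 rooms.
Only S1 contains Z5, so S1 is forced; the remaining 4 rooms need at least 2 more sensors (each remaining sensor adds at most 3) — so at least 3 sensors are needed, and 3 is optimal.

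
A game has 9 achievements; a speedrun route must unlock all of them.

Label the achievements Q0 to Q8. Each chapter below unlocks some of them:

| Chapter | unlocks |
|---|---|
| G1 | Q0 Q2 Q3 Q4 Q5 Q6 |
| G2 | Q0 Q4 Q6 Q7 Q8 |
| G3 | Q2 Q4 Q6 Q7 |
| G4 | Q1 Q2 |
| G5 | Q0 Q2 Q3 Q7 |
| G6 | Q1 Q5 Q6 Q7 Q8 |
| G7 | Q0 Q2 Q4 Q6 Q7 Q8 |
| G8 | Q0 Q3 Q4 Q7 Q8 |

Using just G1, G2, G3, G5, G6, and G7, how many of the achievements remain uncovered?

Union of G1, G2, G3, G5, G6, G7 = {Q0, Q1, Q2, Q3, Q4, Q5, Q6, Q7, Q8} — that's every achievement, so 0 are uncovered.

0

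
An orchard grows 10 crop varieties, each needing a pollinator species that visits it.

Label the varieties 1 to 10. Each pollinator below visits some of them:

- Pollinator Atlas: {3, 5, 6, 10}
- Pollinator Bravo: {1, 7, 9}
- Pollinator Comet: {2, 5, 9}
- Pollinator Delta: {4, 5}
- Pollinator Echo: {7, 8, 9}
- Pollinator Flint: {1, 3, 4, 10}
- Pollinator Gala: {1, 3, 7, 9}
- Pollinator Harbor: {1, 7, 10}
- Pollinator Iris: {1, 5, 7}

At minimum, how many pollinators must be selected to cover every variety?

Atlas and Comet and Echo and Flint together: Atlas ∪ Comet ∪ Echo ∪ Flint = {1, 2, 3, 4, 5, 6, 7, 8, 9, 10} — every variety is covered.
No 3 of the 9 pollinators cover everything (all 84 combinations miss at least one variety), so 4 is optimal.

4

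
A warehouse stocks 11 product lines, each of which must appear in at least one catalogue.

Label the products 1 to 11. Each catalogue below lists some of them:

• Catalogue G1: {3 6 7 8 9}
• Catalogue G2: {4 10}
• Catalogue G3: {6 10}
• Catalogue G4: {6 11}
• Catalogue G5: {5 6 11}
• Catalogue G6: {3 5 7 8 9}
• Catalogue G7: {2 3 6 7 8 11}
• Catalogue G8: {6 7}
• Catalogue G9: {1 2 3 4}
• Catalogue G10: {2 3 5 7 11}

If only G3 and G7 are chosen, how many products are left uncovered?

4

Union of G3, G7 = {2, 3, 6, 7, 8, 10, 11}.
Not covered: 1, 4, 5, 9 — 4 products.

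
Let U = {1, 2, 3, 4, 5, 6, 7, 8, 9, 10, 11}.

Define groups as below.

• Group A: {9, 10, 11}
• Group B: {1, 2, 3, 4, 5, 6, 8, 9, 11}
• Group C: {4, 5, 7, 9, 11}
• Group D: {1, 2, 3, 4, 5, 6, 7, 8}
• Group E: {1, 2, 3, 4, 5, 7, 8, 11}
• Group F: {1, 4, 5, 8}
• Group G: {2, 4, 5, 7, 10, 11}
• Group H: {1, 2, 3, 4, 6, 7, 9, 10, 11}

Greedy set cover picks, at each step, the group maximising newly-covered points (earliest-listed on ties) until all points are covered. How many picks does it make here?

Greedy: pick B (covers 9 new) → pick G (covers 2 new). Total picks: 2.

2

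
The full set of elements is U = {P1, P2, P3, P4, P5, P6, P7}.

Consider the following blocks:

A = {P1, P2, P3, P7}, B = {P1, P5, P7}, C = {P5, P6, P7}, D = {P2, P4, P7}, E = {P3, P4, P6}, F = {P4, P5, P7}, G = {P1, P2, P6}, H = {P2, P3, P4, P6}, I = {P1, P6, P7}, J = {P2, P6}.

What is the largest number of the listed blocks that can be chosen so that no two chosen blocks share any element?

F, G are pairwise disjoint (F={P4,P5,P7}; G={P1,P2,P6}).
Every remaining block overlaps one of these, and no 3 of the listed blocks are pairwise disjoint, so 2 is the maximum.

2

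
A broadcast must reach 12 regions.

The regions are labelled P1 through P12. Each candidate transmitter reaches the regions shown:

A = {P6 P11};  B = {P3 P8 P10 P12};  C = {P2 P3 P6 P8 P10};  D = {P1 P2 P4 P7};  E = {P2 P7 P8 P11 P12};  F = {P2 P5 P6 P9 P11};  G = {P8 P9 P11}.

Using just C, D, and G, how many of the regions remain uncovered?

2

Union of C, D, G = {P1, P2, P3, P4, P6, P7, P8, P9, P10, P11}.
Not covered: P5, P12 — 2 regions.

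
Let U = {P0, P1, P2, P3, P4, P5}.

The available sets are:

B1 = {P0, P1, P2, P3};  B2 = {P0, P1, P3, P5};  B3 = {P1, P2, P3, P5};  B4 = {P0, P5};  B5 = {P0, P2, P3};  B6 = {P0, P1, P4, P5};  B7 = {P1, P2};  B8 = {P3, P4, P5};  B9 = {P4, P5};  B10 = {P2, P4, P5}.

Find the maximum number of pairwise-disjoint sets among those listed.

2

B7, B8 are pairwise disjoint (B7={P1,P2}; B8={P3,P4,P5}).
Every remaining set overlaps one of these, and no 3 of the listed sets are pairwise disjoint, so 2 is the maximum.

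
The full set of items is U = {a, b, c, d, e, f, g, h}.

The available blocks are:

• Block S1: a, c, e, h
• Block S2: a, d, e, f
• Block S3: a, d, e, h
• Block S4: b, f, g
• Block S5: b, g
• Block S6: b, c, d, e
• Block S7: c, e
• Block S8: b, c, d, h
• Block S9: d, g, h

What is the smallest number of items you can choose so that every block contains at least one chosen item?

3

The 3 items {c, d, g} hit every block.
No choice of 2 items meets every block, so 3 is the minimum.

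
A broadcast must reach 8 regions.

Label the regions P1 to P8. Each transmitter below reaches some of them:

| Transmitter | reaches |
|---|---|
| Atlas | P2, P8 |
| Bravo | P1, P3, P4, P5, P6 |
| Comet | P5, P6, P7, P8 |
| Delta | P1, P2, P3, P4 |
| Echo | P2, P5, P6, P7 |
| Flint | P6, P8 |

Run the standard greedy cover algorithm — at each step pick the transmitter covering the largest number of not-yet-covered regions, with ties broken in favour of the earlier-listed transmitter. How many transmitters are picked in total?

Greedy: pick Bravo (covers 5 new) → pick Atlas (covers 2 new) → pick Comet (covers 1 new). Total picks: 3.
(The true minimum cover uses only 2 transmitters, so greedy is not optimal here.)

3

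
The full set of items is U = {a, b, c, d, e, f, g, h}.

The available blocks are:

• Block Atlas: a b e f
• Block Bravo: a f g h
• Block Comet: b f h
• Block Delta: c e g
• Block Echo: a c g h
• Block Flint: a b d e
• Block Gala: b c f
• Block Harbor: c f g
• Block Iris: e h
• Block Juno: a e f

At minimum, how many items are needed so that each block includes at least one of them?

The 3 items {e, f, h} hit every block.
No choice of 2 items meets every block, so 3 is the minimum.

3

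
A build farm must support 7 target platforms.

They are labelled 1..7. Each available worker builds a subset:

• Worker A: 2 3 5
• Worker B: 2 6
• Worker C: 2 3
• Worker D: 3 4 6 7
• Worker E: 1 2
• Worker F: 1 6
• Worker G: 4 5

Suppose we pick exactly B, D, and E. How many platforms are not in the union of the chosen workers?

Union of B, D, E = {1, 2, 3, 4, 6, 7}.
Not covered: 5 — 1 platform.

1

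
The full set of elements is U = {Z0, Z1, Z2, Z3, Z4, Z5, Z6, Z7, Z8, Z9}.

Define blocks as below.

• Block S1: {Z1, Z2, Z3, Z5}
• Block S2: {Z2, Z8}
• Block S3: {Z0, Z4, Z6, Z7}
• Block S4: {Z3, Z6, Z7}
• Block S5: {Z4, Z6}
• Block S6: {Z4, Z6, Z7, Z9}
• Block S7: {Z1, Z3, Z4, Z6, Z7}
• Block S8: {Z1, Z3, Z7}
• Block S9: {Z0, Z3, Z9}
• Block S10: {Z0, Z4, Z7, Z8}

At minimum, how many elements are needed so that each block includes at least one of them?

H = {Z3, Z4, Z8} meets every block (each contains at least one member of H), and |H| = 3.
The blocks S2, S5, S8 are pairwise disjoint, so any hitting set needs a separate element for each — at least 3. Hence 3 is optimal.

3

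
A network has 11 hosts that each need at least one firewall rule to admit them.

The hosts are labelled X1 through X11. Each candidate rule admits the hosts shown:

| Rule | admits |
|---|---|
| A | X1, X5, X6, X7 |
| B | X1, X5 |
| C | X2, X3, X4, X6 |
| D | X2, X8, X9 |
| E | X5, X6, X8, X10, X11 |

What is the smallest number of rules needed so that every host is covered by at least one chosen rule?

4

A and C and D and E together: A ∪ C ∪ D ∪ E = {X1, X2, X3, X4, X5, X6, X7, X8, X9, X10, X11} — every host is covered.
Only A contains X7, so A is forced; the remaining 7 hosts need at least 3 more rules (each remaining rule adds at most 3) — so at least 4 rules are needed, and 4 is optimal.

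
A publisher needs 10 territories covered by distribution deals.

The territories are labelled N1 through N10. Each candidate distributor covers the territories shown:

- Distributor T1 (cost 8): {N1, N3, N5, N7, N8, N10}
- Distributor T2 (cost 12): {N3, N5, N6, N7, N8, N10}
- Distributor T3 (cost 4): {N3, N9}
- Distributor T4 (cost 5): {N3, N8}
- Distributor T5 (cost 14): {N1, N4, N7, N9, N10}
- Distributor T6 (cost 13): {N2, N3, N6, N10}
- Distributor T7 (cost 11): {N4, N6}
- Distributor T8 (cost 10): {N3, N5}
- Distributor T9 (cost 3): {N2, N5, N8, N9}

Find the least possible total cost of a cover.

T1, T7, T9 together cover every territory (T1 ∪ T7 ∪ T9 = {N1, N2, N3, N4, N5, N6, N7, N8, N9, N10}); total cost 8 + 11 + 3 = 22.
No covering selection has total cost below 22.

22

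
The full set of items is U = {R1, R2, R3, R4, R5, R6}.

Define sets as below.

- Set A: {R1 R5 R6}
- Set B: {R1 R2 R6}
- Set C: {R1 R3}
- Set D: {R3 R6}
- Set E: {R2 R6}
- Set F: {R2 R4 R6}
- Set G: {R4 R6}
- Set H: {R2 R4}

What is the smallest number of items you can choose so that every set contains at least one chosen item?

The 3 items {R1, R4, R6} hit every set.
No choice of 2 items meets every set, so 3 is the minimum.

3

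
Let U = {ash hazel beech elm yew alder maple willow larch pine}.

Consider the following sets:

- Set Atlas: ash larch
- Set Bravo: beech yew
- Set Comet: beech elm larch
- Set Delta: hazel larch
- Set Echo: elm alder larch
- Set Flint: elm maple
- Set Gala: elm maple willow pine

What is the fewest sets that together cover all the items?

5

Atlas, Bravo, Delta, Echo, and Gala cover everything between them: the union {ash, hazel, beech, elm, yew, alder, maple, willow, larch, pine} is all of U.
No 4 of the 7 sets cover everything (all 35 combinations miss at least one item), so 5 is optimal.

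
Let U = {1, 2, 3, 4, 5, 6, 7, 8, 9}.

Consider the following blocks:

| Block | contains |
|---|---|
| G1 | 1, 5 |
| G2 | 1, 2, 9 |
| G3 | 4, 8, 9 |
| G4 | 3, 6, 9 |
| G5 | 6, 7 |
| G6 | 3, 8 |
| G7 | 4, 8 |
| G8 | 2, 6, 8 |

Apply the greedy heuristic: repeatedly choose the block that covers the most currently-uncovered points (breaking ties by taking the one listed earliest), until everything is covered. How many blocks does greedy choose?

5

Greedy: pick G2 (covers 3 new) → pick G3 (covers 2 new) → pick G4 (covers 2 new) → pick G1 (covers 1 new) → pick G5 (covers 1 new). Total picks: 5.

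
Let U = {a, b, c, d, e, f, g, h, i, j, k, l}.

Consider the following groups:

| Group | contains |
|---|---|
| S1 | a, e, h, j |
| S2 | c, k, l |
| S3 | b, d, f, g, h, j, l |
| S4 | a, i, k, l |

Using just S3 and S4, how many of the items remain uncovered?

2

Union of S3, S4 = {a, b, d, f, g, h, i, j, k, l}.
Not covered: c, e — 2 items.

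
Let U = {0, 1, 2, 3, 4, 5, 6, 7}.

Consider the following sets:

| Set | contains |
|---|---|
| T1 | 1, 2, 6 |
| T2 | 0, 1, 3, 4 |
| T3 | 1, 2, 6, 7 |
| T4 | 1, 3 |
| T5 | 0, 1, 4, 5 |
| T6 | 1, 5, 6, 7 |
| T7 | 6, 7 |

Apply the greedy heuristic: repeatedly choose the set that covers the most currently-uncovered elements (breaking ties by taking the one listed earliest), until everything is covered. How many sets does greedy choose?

3

Greedy: pick T2 (covers 4 new) → pick T3 (covers 3 new) → pick T5 (covers 1 new). Total picks: 3.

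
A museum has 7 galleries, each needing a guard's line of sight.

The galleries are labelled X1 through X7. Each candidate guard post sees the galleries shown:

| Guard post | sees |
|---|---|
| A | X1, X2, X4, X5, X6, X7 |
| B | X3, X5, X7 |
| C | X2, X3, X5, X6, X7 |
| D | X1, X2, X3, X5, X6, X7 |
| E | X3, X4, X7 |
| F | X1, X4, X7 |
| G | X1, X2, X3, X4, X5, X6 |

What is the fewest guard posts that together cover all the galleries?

2

B and G together: B ∪ G = {X1, X2, X3, X4, X5, X6, X7} — every gallery is covered.
No single guard post has all 7 galleries (the largest, A, has 6), so 2 is optimal.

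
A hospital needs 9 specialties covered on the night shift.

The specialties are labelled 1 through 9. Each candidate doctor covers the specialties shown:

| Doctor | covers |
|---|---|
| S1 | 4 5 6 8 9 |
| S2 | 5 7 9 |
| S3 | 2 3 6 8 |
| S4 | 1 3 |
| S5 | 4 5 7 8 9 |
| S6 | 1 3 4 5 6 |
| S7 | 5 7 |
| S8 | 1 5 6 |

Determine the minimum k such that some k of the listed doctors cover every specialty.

S3 and S4 and S5 together: S3 ∪ S4 ∪ S5 = {1, 2, 3, 4, 5, 6, 7, 8, 9} — every specialty is covered.
Only S3 contains 2, so S3 is forced; the remaining 5 specialties need at least 2 more doctors (each remaining doctor adds at most 4) — so at least 3 doctors are needed, and 3 is optimal.

3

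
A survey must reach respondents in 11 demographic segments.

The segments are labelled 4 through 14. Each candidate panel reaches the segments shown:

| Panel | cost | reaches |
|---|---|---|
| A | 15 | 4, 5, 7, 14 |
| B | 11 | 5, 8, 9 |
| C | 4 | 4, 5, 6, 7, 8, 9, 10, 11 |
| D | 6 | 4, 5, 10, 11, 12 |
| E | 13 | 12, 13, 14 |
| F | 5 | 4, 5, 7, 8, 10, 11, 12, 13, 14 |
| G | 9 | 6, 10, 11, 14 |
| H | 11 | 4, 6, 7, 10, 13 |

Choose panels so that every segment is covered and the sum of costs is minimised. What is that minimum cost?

9

C, F together cover every segment (C ∪ F = {4, 5, 6, 7, 8, 9, 10, 11, 12, 13, 14}); total cost 4 + 5 = 9.
No covering selection has total cost below 9.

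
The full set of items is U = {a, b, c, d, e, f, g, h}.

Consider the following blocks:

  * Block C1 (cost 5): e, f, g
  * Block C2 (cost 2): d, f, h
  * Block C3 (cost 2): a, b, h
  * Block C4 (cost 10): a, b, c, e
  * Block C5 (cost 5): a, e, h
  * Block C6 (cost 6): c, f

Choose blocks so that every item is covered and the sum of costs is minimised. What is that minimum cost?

15

C1, C2, C3, C6 together cover every item (C1 ∪ C2 ∪ C3 ∪ C6 = {a, b, c, d, e, f, g, h}); total cost 5 + 2 + 2 + 6 = 15.
No covering selection has total cost below 15.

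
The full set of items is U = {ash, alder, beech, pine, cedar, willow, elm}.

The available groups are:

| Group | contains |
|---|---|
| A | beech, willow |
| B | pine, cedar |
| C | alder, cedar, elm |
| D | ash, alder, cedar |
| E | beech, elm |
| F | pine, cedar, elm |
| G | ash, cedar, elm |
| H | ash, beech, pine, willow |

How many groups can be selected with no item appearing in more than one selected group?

B, E are pairwise disjoint (B={pine,cedar}; E={beech,elm}).
Every remaining group overlaps one of these, and no 3 of the listed groups are pairwise disjoint, so 2 is the maximum.

2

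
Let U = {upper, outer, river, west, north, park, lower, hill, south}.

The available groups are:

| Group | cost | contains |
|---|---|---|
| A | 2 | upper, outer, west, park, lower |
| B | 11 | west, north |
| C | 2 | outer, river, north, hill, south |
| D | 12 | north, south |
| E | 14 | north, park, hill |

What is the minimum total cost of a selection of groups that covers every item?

A, C together cover every item (A ∪ C = {upper, outer, river, west, north, park, lower, hill, south}); total cost 2 + 2 = 4.
No covering selection has total cost below 4.

4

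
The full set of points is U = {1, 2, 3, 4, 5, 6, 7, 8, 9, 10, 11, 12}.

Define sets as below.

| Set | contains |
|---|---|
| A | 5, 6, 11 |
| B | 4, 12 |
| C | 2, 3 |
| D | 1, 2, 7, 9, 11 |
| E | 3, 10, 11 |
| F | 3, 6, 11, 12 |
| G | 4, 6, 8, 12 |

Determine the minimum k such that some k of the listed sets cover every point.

4

Take {A, D, E, G}. Their union is {1, 2, 3, 4, 5, 6, 7, 8, 9, 10, 11, 12}, which is all 12 points.
Only A contains 5, so A is forced; the remaining 9 points need at least 3 more sets (each remaining set adds at most 4) — so at least 4 sets are needed, and 4 is optimal.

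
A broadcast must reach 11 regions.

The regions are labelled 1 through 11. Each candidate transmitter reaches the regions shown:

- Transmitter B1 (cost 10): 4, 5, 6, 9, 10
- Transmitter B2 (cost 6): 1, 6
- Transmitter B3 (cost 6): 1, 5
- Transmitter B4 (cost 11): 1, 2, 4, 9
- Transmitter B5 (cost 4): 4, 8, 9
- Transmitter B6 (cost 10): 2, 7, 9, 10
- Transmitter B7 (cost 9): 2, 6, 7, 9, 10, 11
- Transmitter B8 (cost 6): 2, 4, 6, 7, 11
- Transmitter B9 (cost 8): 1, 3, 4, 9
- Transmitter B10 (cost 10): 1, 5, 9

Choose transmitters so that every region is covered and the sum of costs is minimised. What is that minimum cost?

B3, B5, B7, B9 together cover every region (B3 ∪ B5 ∪ B7 ∪ B9 = {1, 2, 3, 4, 5, 6, 7, 8, 9, 10, 11}); total cost 6 + 4 + 9 + 8 = 27.
The greedy pick B8, B5, B3, B9, B7 costs 33; no covering selection beats 27.

27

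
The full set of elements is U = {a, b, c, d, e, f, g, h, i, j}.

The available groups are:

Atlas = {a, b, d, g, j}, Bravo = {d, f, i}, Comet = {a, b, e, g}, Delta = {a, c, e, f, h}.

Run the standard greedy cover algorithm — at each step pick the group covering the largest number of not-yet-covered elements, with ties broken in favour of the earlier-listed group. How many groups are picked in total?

3

Greedy: pick Atlas (covers 5 new) → pick Delta (covers 4 new) → pick Bravo (covers 1 new). Total picks: 3.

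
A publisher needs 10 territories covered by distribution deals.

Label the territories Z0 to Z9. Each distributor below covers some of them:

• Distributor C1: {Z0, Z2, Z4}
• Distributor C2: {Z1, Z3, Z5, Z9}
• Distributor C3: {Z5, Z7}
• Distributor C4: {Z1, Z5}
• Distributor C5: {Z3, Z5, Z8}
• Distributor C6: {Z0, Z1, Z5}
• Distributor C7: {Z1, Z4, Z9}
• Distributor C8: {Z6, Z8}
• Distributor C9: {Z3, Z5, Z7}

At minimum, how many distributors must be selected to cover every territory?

Take {C1, C2, C3, C8}. Their union is {Z0, Z1, Z2, Z3, Z4, Z5, Z6, Z7, Z8, Z9}, which is all 10 territories.
No 3 of the 9 distributors cover everything (all 84 combinations miss at least one territory), so 4 is optimal.

4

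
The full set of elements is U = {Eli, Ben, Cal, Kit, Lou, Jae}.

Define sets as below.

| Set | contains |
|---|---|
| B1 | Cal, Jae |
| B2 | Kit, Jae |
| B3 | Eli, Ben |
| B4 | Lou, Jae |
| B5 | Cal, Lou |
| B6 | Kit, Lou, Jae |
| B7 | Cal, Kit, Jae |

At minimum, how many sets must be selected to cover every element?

3

Take {B3, B6, B7}. Their union is {Eli, Ben, Cal, Kit, Lou, Jae}, which is all 6 elements.
Only B3 contains Eli, so B3 is forced; the remaining 4 elements need at least 2 more sets (each remaining set adds at most 3) — so at least 3 sets are needed, and 3 is optimal.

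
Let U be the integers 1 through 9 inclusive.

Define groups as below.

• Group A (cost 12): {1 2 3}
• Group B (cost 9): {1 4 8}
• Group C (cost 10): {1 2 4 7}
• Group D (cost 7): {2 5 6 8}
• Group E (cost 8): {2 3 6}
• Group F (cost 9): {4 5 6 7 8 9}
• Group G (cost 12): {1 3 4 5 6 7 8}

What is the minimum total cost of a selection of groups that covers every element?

21

A, F together cover every element (A ∪ F = {1, 2, 3, 4, 5, 6, 7, 8, 9}); total cost 12 + 9 = 21.
No covering selection has total cost below 21.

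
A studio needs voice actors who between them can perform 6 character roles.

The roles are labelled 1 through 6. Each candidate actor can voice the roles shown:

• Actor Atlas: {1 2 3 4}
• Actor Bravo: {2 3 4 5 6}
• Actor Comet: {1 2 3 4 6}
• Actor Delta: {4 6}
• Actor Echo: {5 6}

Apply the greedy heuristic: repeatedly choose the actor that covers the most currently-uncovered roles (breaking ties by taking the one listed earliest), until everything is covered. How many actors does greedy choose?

Greedy: pick Bravo (covers 5 new) → pick Atlas (covers 1 new). Total picks: 2.

2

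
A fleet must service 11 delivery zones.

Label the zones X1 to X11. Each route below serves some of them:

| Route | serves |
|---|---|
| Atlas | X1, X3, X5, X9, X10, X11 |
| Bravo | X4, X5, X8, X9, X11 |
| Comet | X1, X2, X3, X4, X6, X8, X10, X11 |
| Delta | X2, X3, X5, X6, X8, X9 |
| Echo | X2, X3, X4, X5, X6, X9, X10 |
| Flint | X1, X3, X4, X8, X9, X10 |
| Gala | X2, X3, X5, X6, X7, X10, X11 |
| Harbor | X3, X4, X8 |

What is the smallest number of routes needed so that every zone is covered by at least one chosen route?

2

Take {Flint, Gala}. Their union is {X1, X2, X3, X4, X5, X6, X7, X8, X9, X10, X11}, which is all 11 zones.
No single route has all 11 zones (the largest, Comet, has 8), so 2 is optimal.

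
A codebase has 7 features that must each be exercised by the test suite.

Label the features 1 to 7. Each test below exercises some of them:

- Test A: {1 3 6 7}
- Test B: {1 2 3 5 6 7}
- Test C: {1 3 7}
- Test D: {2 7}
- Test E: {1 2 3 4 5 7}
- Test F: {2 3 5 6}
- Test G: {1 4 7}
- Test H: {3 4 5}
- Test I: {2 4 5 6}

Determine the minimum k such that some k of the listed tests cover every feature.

2

B and H together: B ∪ H = {1, 2, 3, 4, 5, 6, 7} — every feature is covered.
No single test has all 7 features (the largest, B, has 6), so 2 is optimal.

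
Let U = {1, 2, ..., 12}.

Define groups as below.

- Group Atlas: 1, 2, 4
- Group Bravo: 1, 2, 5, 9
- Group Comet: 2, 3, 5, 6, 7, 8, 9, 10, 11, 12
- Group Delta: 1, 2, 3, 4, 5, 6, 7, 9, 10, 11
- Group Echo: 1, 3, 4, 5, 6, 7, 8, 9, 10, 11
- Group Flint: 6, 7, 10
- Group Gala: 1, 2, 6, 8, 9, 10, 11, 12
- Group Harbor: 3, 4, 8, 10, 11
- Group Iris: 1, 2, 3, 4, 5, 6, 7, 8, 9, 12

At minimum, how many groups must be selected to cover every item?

2

Echo and Gala together: Echo ∪ Gala = {1, 2, 3, 4, 5, 6, 7, 8, 9, 10, 11, 12} — every item is covered.
No single group has all 12 items (the largest, Comet, has 10), so 2 is optimal.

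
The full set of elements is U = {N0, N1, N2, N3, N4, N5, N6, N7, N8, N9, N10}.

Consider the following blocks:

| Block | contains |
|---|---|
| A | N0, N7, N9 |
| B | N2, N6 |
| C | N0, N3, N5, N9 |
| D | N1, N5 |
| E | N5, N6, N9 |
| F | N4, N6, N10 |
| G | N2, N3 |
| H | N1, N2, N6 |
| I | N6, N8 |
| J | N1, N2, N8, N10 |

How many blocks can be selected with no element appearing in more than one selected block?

A, D, G, I are pairwise disjoint (A={N0,N7,N9}; D={N1,N5}; G={N2,N3}; I={N6,N8}).
Every remaining block overlaps one of these, and no 5 of the listed blocks are pairwise disjoint, so 4 is the maximum.

4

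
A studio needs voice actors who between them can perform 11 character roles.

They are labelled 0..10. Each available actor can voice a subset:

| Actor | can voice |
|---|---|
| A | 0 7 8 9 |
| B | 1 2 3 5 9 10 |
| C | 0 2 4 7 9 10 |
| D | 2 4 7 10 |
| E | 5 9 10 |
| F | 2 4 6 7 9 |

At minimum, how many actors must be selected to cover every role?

3

Take {A, B, F}. Their union is {0, 1, 2, 3, 4, 5, 6, 7, 8, 9, 10}, which is all 11 roles.
Only B contains 1, so B is forced; the remaining 5 roles need at least 2 more actors (each remaining actor adds at most 3) — so at least 3 actors are needed, and 3 is optimal.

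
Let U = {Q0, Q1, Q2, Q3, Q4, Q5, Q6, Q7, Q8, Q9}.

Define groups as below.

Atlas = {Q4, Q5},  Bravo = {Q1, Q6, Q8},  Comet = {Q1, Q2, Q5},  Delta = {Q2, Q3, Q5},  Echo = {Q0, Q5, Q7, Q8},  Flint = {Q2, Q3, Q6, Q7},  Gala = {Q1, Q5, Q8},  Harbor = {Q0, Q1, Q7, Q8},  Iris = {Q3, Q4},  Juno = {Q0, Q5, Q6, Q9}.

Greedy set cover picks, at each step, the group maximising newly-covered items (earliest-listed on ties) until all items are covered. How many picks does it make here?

Greedy: pick Echo (covers 4 new) → pick Flint (covers 3 new) → pick Atlas (covers 1 new) → pick Bravo (covers 1 new) → pick Juno (covers 1 new). Total picks: 5.
(The true minimum cover uses only 4 groups, so greedy is not optimal here.)

5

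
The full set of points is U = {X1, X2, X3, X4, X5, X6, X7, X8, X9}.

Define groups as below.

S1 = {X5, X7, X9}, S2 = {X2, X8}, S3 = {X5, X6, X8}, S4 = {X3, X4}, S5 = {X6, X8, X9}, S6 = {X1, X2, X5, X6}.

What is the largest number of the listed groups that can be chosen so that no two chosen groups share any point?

3

S1, S2, S4 are pairwise disjoint (S1={X5,X7,X9}; S2={X2,X8}; S4={X3,X4}).
Every remaining group overlaps one of these, and no 4 of the listed groups are pairwise disjoint, so 3 is the maximum.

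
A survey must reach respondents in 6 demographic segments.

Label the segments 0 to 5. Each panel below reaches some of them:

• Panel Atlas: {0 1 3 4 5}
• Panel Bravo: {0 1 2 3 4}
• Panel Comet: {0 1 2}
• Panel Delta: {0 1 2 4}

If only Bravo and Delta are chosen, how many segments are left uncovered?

1

Union of Bravo, Delta = {0, 1, 2, 3, 4}.
Not covered: 5 — 1 segment.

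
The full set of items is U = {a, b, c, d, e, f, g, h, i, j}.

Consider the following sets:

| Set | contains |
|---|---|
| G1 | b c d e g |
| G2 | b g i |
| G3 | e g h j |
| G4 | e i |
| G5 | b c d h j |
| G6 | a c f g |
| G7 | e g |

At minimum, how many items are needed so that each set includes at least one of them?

3

Take T = {b, e, f}. Each listed set contains at least one of these, so T is a hitting set of size 3.
No choice of 2 items meets every set, so 3 is the minimum.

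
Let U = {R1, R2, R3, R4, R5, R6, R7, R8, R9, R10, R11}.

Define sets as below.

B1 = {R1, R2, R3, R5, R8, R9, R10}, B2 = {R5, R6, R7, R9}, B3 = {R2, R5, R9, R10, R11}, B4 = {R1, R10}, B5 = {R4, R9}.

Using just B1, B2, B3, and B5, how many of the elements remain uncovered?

Union of B1, B2, B3, B5 = {R1, R2, R3, R4, R5, R6, R7, R8, R9, R10, R11} — that's every element, so 0 are uncovered.

0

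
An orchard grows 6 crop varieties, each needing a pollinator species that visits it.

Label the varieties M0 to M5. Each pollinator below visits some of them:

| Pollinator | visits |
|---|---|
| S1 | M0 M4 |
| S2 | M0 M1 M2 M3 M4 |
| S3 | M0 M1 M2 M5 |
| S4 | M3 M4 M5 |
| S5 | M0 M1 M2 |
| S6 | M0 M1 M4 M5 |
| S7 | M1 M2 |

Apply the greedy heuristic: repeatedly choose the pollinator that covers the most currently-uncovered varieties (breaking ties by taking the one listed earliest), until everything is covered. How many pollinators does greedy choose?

2

Greedy: pick S2 (covers 5 new) → pick S3 (covers 1 new). Total picks: 2.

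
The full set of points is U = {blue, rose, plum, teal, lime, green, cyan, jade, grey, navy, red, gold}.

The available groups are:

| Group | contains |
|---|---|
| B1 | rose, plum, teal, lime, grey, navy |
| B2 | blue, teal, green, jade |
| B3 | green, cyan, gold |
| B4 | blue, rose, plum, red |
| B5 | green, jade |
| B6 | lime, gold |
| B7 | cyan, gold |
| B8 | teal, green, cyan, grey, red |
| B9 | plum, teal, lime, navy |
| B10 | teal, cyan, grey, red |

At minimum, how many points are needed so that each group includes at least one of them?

The 4 points {plum, cyan, jade, gold} hit every group.
No choice of 3 points meets every group, so 4 is the minimum.

4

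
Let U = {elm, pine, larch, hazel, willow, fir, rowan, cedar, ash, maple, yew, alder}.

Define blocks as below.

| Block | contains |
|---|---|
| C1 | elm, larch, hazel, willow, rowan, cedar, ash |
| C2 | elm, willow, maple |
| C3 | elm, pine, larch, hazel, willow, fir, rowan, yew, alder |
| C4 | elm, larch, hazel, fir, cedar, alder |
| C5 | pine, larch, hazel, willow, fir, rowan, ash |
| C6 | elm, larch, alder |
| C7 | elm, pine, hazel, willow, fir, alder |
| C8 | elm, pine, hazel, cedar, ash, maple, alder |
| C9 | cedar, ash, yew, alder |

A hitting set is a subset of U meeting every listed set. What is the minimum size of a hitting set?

2

H = {elm, ash} meets every block (each contains at least one member of H), and |H| = 2.
The blocks C2, C9 are pairwise disjoint, so any hitting set needs a separate item for each — at least 2. Hence 2 is optimal.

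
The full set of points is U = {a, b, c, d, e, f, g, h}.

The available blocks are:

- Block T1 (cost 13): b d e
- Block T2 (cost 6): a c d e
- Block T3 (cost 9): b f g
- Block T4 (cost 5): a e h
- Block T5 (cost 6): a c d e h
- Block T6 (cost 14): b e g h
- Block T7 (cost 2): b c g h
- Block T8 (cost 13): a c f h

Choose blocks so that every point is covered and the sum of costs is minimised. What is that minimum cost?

T3, T5 together cover every point (T3 ∪ T5 = {a, b, c, d, e, f, g, h}); total cost 9 + 6 = 15.
The greedy pick T7, T2, T3 costs 17; no covering selection beats 15.

15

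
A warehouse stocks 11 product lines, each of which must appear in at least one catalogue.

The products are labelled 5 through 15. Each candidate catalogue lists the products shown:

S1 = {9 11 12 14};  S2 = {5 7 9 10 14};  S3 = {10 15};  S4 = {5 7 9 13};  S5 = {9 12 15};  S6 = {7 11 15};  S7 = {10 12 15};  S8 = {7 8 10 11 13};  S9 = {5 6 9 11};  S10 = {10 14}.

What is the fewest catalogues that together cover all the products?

Take {S5, S8, S9, S10}. Their union is {5, 6, 7, 8, 9, 10, 11, 12, 13, 14, 15}, which is all 11 products.
No 3 of the 10 catalogues cover everything (all 120 combinations miss at least one product), so 4 is optimal.

4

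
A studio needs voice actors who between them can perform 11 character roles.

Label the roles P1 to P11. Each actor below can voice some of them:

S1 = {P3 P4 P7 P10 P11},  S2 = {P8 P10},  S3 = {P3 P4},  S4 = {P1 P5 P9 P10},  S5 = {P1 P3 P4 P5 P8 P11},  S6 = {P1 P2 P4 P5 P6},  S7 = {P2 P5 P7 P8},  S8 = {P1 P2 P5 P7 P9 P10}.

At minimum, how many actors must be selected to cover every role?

Take {S5, S6, S8}. Their union is {P1, P2, P3, P4, P5, P6, P7, P8, P9, P10, P11}, which is all 11 roles.
Only S6 contains P6, so S6 is forced; the remaining 6 roles need at least 2 more actors (each remaining actor adds at most 4) — so at least 3 actors are needed, and 3 is optimal.

3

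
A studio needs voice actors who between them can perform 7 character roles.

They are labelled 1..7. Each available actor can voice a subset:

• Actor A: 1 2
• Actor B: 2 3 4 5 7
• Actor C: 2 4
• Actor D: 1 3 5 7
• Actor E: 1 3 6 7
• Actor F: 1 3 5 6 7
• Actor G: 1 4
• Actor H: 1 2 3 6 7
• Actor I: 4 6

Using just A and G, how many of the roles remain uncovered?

4

Union of A, G = {1, 2, 4}.
Not covered: 3, 5, 6, 7 — 4 roles.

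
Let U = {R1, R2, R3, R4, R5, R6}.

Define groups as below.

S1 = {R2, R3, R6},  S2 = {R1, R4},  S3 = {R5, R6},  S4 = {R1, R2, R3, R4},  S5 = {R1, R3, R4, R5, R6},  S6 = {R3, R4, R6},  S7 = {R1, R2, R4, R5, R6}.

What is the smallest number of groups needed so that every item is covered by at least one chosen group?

S1 and S5 together: S1 ∪ S5 = {R1, R2, R3, R4, R5, R6} — every item is covered.
No single group has all 6 items (the largest, S5, has 5), so 2 is optimal.

2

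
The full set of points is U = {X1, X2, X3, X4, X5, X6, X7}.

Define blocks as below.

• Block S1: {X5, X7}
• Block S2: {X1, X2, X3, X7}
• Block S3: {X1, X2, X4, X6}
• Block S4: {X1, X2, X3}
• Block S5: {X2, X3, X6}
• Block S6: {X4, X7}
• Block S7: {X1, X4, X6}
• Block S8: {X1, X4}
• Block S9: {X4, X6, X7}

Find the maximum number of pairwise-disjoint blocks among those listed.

S1, S5, S8 are pairwise disjoint (S1={X5,X7}; S5={X2,X3,X6}; S8={X1,X4}).
Every remaining block overlaps one of these, and no 4 of the listed blocks are pairwise disjoint, so 3 is the maximum.

3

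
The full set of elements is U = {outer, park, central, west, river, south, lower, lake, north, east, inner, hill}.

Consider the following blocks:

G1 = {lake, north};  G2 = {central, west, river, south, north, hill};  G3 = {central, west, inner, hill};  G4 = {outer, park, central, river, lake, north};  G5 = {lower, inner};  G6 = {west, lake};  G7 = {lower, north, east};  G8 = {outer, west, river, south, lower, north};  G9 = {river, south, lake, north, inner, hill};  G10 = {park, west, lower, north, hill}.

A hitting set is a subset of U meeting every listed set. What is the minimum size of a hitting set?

Take H = {west, north, inner}. Each listed block contains at least one of these, so H is a hitting set of size 3.
No choice of 2 elements meets every block, so 3 is the minimum.

3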